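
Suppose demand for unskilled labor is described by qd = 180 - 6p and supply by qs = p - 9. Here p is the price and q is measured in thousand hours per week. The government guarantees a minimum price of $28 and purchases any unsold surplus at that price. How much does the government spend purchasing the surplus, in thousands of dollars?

196

In a free market, 180 - 6p = p - 9 gives the equilibrium p* = 27, q* = 18.
The floor of 28 is above the equilibrium price 27, so it binds.
At p = 28: qd = 180 - 6·28 = 12 and qs = 28 - 9 = 19.
Surplus = qs - qd = 7.
Government expenditure = surplus × support price = 7 × 28 = 196.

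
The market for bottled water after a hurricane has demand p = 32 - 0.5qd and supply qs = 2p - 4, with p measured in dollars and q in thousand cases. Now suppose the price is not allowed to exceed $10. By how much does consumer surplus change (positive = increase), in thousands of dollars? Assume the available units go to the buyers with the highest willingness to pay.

63

Rearranging demand gives qd = 64 - 2p. Without the control the market clears where 64 - 2p = 2p - 4, i.e. p* = 17 and q* = 30.
Because the ceiling (10) lies below the market-clearing price, it is binding.
At p = 10: qd = 64 - 2·10 = 44 and qs = 2·10 - 4 = 16.
Consumer surplus without the control is ½ · (32 - 17) · 30 = 225.
With the ceiling, 16 units are sold at 10 (assume they go to the highest-value buyers). The demand price at q = 16 is 24, so CS = ½ · [(32 - 10) + (24 - 10)] · 16 = 288.
Change in consumer surplus = 288 - 225 = 63.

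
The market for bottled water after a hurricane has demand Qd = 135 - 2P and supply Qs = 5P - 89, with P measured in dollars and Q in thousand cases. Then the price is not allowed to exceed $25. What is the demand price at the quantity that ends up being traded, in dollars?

Without the control the market clears where 135 - 2P = 5P - 89, i.e. P* = 32 and Q* = 71.
The ceiling of 25 is below the equilibrium price 32, so it binds.
At P = 25: Qd = 135 - 2·25 = 85 and Qs = 5·25 - 89 = 36.
Only 36 units reach the market. On the demand curve, the marginal buyer's willingness to pay at Q = 36 is (135 - 36)/2 = 49.5.

49.5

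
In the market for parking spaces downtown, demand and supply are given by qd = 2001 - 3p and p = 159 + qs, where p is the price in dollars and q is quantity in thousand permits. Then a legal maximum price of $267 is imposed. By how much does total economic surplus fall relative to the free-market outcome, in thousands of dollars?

Rearranging supply gives qs = p - 159. Setting quantity demanded equal to quantity supplied, 2001 - 3p = p - 159, gives p* = 540 and q* = 381.
Since 267 < 540, the ceiling is binding.
At p = 267: qd = 2001 - 3·267 = 1200 and qs = 267 - 159 = 108.
Quantity traded falls to 108. At q = 108 the demand price is (2001 - 108)/3 = 631 and the supply price is 159 + 108 = 267.
Deadweight loss = ½ · (631 - 267) · (381 - 108) = ½ · 364 · 273 = 49686.

49686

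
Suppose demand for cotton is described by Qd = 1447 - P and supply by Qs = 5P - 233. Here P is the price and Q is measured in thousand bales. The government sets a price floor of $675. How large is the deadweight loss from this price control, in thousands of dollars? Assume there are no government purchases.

93615

Equilibrium: 1447 - P = 5P - 233, so 1680 = 6P and P* = 280, Q* = 1167.
Because the floor (675) lies above the market-clearing price, it is binding.
At P = 675: Qd = 1447 - 675 = 772 and Qs = 5·675 - 233 = 3142.
Quantity traded falls to 772. At Q = 772 the demand price is 1447 - 772 = 675 and the supply price is (233 + 772)/5 = 201.
Deadweight loss = ½ · (675 - 201) · (1167 - 772) = ½ · 474 · 395 = 93615.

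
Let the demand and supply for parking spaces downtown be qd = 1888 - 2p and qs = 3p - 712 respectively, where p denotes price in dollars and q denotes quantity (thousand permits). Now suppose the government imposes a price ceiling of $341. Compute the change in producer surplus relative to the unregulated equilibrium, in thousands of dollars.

Equilibrium: 1888 - 2p = 3p - 712, so 2600 = 5p and p* = 520, q* = 848.
The ceiling of 341 is below the equilibrium price 520, so it binds.
At p = 341: qd = 1888 - 2·341 = 1206 and qs = 3·341 - 712 = 311.
Producer surplus without the control is ½ · (520 - 712/3) · 848 = 359552/3.
With the ceiling, producers sell 311 units at 341, so PS = ½ · (341 - 712/3) · 311 = 96721/6.
Change in producer surplus = 96721/6 - 359552/3 = -103730.5.

-103730.5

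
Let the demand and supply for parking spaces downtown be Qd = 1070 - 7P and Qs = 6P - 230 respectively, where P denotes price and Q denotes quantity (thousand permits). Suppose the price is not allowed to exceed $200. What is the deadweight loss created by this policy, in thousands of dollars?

0

Without the control the market clears where 1070 - 7P = 6P - 230, i.e. P* = 100 and Q* = 370.
Since 200 is above P* = 100, the ceiling does not bind and the free-market outcome prevails.
Since the control does not bind, no trades are prevented and deadweight loss is zero.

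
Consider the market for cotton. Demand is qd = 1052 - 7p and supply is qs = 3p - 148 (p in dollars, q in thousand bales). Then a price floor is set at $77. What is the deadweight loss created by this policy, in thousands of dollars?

In a free market, 1052 - 7p = 3p - 148 gives the equilibrium p* = 120, q* = 212.
Since 77 is below p* = 120, the floor does not bind and the free-market outcome prevails.
Since the control does not bind, no trades are prevented and deadweight loss is zero.

0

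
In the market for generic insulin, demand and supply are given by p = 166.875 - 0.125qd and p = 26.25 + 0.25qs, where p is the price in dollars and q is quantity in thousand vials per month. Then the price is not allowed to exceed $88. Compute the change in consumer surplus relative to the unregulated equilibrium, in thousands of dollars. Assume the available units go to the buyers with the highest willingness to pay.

Rearranging demand gives qd = 1335 - 8p; rearranging supply gives qs = 4p - 105. Equilibrium: 1335 - 8p = 4p - 105, so 1440 = 12p and p* = 120, q* = 375.
The ceiling of 88 is below the equilibrium price 120, so it binds.
At p = 88: qd = 1335 - 8·88 = 631 and qs = 4·88 - 105 = 247.
Consumer surplus without the control is ½ · (166.875 - 120) · 375 = 8789.0625.
With the ceiling, 247 units are sold at 88 (assume they go to the highest-value buyers). The demand price at q = 247 is 136, so CS = ½ · [(166.875 - 88) + (136 - 88)] · 247 = 15669.0625.
Change in consumer surplus = 15669.0625 - 8789.0625 = 6880.

6880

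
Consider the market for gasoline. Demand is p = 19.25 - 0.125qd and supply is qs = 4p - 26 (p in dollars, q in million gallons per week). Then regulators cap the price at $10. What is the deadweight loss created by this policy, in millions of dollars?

75

Rearranging demand gives qd = 154 - 8p. Without the control the market clears where 154 - 8p = 4p - 26, i.e. p* = 15 and q* = 34.
The ceiling of 10 is below the equilibrium price 15, so it binds.
At p = 10: qd = 154 - 8·10 = 74 and qs = 4·10 - 26 = 14.
Quantity traded falls to 14. At q = 14 the demand price is (154 - 14)/8 = 17.5 and the supply price is (26 + 14)/4 = 10.
Deadweight loss = ½ · (17.5 - 10) · (34 - 14) = ½ · 7.5 · 20 = 75.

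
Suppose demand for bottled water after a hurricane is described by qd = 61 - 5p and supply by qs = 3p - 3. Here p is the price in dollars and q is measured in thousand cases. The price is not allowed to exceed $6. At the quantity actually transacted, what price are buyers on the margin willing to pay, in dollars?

9.2

Setting quantity demanded equal to quantity supplied, 61 - 5p = 3p - 3, gives p* = 8 and q* = 21.
The ceiling of 6 is below the equilibrium price 8, so it binds.
At p = 6: qd = 61 - 5·6 = 31 and qs = 3·6 - 3 = 15.
Only 15 units reach the market. On the demand curve, the marginal buyer's willingness to pay at q = 15 is (61 - 15)/5 = 9.2.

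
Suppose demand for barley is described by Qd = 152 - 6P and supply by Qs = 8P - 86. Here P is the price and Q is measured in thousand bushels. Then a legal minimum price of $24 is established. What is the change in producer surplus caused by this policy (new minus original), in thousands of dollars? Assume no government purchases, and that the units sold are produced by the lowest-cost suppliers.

Without the control the market clears where 152 - 6P = 8P - 86, i.e. P* = 17 and Q* = 50.
Since 24 > 17, the floor is binding.
At P = 24: Qd = 152 - 6·24 = 8 and Qs = 8·24 - 86 = 106.
Producer surplus without the control is ½ · (17 - 10.75) · 50 = 156.25.
With the floor, 8 units are sold at 24. The supply price at Q = 8 is 11.75, so PS = ½ · [(24 - 10.75) + (24 - 11.75)] · 8 = 102.
Change in producer surplus = 102 - 156.25 = -54.25.

-54.25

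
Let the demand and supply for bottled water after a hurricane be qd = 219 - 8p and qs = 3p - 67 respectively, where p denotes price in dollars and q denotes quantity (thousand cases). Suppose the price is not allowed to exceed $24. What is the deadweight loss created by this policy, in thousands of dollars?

Equilibrium: 219 - 8p = 3p - 67, so 286 = 11p and p* = 26, q* = 11.
The ceiling of 24 is below the equilibrium price 26, so it binds.
At p = 24: qd = 219 - 8·24 = 27 and qs = 3·24 - 67 = 5.
Quantity traded falls to 5. At q = 5 the demand price is (219 - 5)/8 = 26.75 and the supply price is (67 + 5)/3 = 24.
Deadweight loss = ½ · (26.75 - 24) · (11 - 5) = ½ · 2.75 · 6 = 8.25.

8.25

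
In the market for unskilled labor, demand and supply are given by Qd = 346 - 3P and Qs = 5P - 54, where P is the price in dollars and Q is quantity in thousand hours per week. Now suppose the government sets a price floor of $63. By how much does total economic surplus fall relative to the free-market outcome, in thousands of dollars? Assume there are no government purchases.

405.6

Setting quantity demanded equal to quantity supplied, 346 - 3P = 5P - 54, gives P* = 50 and Q* = 196.
Because the floor (63) lies above the market-clearing price, it is binding.
At P = 63: Qd = 346 - 3·63 = 157 and Qs = 5·63 - 54 = 261.
Quantity traded falls to 157. At Q = 157 the demand price is (346 - 157)/3 = 63 and the supply price is (54 + 157)/5 = 42.2.
Deadweight loss = ½ · (63 - 42.2) · (196 - 157) = ½ · 20.8 · 39 = 405.6.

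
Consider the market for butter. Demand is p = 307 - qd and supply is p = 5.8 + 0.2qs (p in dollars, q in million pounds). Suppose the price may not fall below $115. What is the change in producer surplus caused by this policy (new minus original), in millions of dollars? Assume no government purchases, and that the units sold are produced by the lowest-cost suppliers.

10979.9

Rearranging demand gives qd = 307 - p; rearranging supply gives qs = 5p - 29. Setting quantity demanded equal to quantity supplied, 307 - p = 5p - 29, gives p* = 56 and q* = 251.
The floor of 115 is above the equilibrium price 56, so it binds.
At p = 115: qd = 307 - 115 = 192 and qs = 5·115 - 29 = 546.
Producer surplus without the control is ½ · (56 - 5.8) · 251 = 6300.1.
With the floor, 192 units are sold at 115. The supply price at q = 192 is 44.2, so PS = ½ · [(115 - 5.8) + (115 - 44.2)] · 192 = 17280.
Change in producer surplus = 17280 - 6300.1 = 10979.9.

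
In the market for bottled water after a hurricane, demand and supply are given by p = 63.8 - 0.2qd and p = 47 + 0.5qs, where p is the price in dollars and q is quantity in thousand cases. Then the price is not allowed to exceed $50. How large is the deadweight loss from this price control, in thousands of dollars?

Rearranging demand gives qd = 319 - 5p; rearranging supply gives qs = 2p - 94. Setting quantity demanded equal to quantity supplied, 319 - 5p = 2p - 94, gives p* = 59 and q* = 24.
Because the ceiling (50) lies below the market-clearing price, it is binding.
At p = 50: qd = 319 - 5·50 = 69 and qs = 2·50 - 94 = 6.
Quantity traded falls to 6. At q = 6 the demand price is (319 - 6)/5 = 62.6 and the supply price is (94 + 6)/2 = 50.
Deadweight loss = ½ · (62.6 - 50) · (24 - 6) = ½ · 12.6 · 18 = 113.4.

113.4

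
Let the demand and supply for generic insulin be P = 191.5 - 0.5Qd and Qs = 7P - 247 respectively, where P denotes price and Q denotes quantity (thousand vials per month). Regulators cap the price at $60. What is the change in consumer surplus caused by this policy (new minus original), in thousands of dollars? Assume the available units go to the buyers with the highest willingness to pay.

505

Rearranging demand gives Qd = 383 - 2P. Setting quantity demanded equal to quantity supplied, 383 - 2P = 7P - 247, gives P* = 70 and Q* = 243.
The ceiling of 60 is below the equilibrium price 70, so it binds.
At P = 60: Qd = 383 - 2·60 = 263 and Qs = 7·60 - 247 = 173.
Consumer surplus without the control is ½ · (191.5 - 70) · 243 = 14762.25.
With the ceiling, 173 units are sold at 60 (assume they go to the highest-value buyers). The demand price at Q = 173 is 105, so CS = ½ · [(191.5 - 60) + (105 - 60)] · 173 = 15267.25.
Change in consumer surplus = 15267.25 - 14762.25 = 505.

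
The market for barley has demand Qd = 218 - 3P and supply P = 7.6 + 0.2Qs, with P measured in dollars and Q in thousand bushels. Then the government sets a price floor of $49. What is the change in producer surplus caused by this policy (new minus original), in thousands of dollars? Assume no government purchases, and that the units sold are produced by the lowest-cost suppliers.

946.9

Rearranging supply gives Qs = 5P - 38. Without the control the market clears where 218 - 3P = 5P - 38, i.e. P* = 32 and Q* = 122.
Because the floor (49) lies above the market-clearing price, it is binding.
At P = 49: Qd = 218 - 3·49 = 71 and Qs = 5·49 - 38 = 207.
Producer surplus without the control is ½ · (32 - 7.6) · 122 = 1488.4.
With the floor, 71 units are sold at 49. The supply price at Q = 71 is 21.8, so PS = ½ · [(49 - 7.6) + (49 - 21.8)] · 71 = 2435.3.
Change in producer surplus = 2435.3 - 1488.4 = 946.9.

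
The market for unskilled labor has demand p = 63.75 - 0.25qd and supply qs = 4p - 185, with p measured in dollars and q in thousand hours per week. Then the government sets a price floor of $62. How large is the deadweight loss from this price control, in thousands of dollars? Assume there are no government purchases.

Rearranging demand gives qd = 255 - 4p. Equilibrium: 255 - 4p = 4p - 185, so 440 = 8p and p* = 55, q* = 35.
The floor of 62 is above the equilibrium price 55, so it binds.
At p = 62: qd = 255 - 4·62 = 7 and qs = 4·62 - 185 = 63.
Quantity traded falls to 7. At q = 7 the demand price is (255 - 7)/4 = 62 and the supply price is (185 + 7)/4 = 48.
Deadweight loss = ½ · (62 - 48) · (35 - 7) = ½ · 14 · 28 = 196.

196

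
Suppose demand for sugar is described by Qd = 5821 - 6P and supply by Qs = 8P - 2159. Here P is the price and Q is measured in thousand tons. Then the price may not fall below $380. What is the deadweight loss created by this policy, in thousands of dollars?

Setting quantity demanded equal to quantity supplied, 5821 - 6P = 8P - 2159, gives P* = 570 and Q* = 2401.
The floor of 380 is below the equilibrium price 570, so it is not binding; the market clears at P* = 570, Q* = 2401.
Since the control does not bind, no trades are prevented and deadweight loss is zero.

0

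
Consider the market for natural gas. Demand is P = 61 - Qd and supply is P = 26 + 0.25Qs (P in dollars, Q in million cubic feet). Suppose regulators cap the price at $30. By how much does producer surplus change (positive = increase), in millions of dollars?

Rearranging demand gives Qd = 61 - P; rearranging supply gives Qs = 4P - 104. Setting quantity demanded equal to quantity supplied, 61 - P = 4P - 104, gives P* = 33 and Q* = 28.
The ceiling of 30 is below the equilibrium price 33, so it binds.
At P = 30: Qd = 61 - 30 = 31 and Qs = 4·30 - 104 = 16.
Producer surplus without the control is ½ · (33 - 26) · 28 = 98.
With the ceiling, producers sell 16 units at 30, so PS = ½ · (30 - 26) · 16 = 32.
Change in producer surplus = 32 - 98 = -66.

-66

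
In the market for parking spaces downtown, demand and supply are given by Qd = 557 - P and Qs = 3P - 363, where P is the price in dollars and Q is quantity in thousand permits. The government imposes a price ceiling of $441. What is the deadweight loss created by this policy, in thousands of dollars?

0

Setting quantity demanded equal to quantity supplied, 557 - P = 3P - 363, gives P* = 230 and Q* = 327.
Since 441 is above P* = 230, the ceiling does not bind and the free-market outcome prevails.
Since the control does not bind, no trades are prevented and deadweight loss is zero.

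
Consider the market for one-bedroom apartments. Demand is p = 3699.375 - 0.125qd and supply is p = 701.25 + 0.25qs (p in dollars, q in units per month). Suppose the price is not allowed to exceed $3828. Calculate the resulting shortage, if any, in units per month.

0

Rearranging demand gives qd = 29595 - 8p; rearranging supply gives qs = 4p - 2805. Setting quantity demanded equal to quantity supplied, 29595 - 8p = 4p - 2805, gives p* = 2700 and q* = 7995.
Since 3828 is above p* = 2700, the ceiling does not bind and the free-market outcome prevails.
Since the control does not bind, there is no shortage.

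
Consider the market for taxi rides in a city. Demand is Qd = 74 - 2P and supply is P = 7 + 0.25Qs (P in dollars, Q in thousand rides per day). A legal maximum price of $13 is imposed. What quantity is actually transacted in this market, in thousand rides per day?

24

Rearranging supply gives Qs = 4P - 28. In a free market, 74 - 2P = 4P - 28 gives the equilibrium P* = 17, Q* = 40.
Because the ceiling (13) lies below the market-clearing price, it is binding.
At P = 13: Qd = 74 - 2·13 = 48 and Qs = 4·13 - 28 = 24.
The quantity actually transacted is the short side, supply: 24.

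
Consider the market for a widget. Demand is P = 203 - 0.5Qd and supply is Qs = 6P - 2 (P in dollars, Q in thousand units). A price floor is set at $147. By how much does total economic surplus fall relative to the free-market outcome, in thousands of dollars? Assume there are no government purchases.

12288

Rearranging demand gives Qd = 406 - 2P. Setting quantity demanded equal to quantity supplied, 406 - 2P = 6P - 2, gives P* = 51 and Q* = 304.
The floor of 147 is above the equilibrium price 51, so it binds.
At P = 147: Qd = 406 - 2·147 = 112 and Qs = 6·147 - 2 = 880.
Quantity traded falls to 112. At Q = 112 the demand price is (406 - 112)/2 = 147 and the supply price is (2 + 112)/6 = 19.
Deadweight loss = ½ · (147 - 19) · (304 - 112) = ½ · 128 · 192 = 12288.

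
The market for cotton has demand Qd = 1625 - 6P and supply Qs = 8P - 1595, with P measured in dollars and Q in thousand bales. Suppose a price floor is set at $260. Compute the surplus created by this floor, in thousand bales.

420

Without the control the market clears where 1625 - 6P = 8P - 1595, i.e. P* = 230 and Q* = 245.
Because the floor (260) lies above the market-clearing price, it is binding.
At P = 260: Qd = 1625 - 6·260 = 65 and Qs = 8·260 - 1595 = 485.
Surplus = Qs - Qd = 485 - 65 = 420.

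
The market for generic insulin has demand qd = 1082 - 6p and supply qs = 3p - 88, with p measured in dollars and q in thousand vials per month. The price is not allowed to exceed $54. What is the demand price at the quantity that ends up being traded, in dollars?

168

Without the control the market clears where 1082 - 6p = 3p - 88, i.e. p* = 130 and q* = 302.
Since 54 < 130, the ceiling is binding.
At p = 54: qd = 1082 - 6·54 = 758 and qs = 3·54 - 88 = 74.
Only 74 units reach the market. On the demand curve, the marginal buyer's willingness to pay at q = 74 is (1082 - 74)/6 = 168.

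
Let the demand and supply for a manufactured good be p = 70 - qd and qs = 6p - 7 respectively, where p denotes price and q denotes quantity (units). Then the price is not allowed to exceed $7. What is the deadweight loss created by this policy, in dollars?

336

Rearranging demand gives qd = 70 - p. Equilibrium: 70 - p = 6p - 7, so 77 = 7p and p* = 11, q* = 59.
Because the ceiling (7) lies below the market-clearing price, it is binding.
At p = 7: qd = 70 - 7 = 63 and qs = 6·7 - 7 = 35.
Quantity traded falls to 35. At q = 35 the demand price is 70 - 35 = 35 and the supply price is (7 + 35)/6 = 7.
Deadweight loss = ½ · (35 - 7) · (59 - 35) = ½ · 28 · 24 = 336.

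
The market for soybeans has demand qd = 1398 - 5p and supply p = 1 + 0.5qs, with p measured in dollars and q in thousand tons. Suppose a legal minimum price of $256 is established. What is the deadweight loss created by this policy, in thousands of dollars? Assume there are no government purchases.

27440

Rearranging supply gives qs = 2p - 2. In a free market, 1398 - 5p = 2p - 2 gives the equilibrium p* = 200, q* = 398.
Since 256 > 200, the floor is binding.
At p = 256: qd = 1398 - 5·256 = 118 and qs = 2·256 - 2 = 510.
Quantity traded falls to 118. At q = 118 the demand price is (1398 - 118)/5 = 256 and the supply price is (2 + 118)/2 = 60.
Deadweight loss = ½ · (256 - 60) · (398 - 118) = ½ · 196 · 280 = 27440.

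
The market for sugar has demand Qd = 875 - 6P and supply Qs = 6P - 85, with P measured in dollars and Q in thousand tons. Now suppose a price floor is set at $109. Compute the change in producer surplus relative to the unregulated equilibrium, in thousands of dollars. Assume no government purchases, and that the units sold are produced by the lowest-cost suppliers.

Setting quantity demanded equal to quantity supplied, 875 - 6P = 6P - 85, gives P* = 80 and Q* = 395.
Because the floor (109) lies above the market-clearing price, it is binding.
At P = 109: Qd = 875 - 6·109 = 221 and Qs = 6·109 - 85 = 569.
Producer surplus without the control is ½ · (80 - 85/6) · 395 = 156025/12.
With the floor, 221 units are sold at 109. The supply price at Q = 221 is 51, so PS = ½ · [(109 - 85/6) + (109 - 51)] · 221 = 202657/12.
Change in producer surplus = 202657/12 - 156025/12 = 3886.

3886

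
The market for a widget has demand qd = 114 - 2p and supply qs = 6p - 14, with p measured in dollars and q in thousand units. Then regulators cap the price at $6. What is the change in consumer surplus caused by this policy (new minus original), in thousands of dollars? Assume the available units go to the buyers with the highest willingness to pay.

-680

Equilibrium: 114 - 2p = 6p - 14, so 128 = 8p and p* = 16, q* = 82.
Since 6 < 16, the ceiling is binding.
At p = 6: qd = 114 - 2·6 = 102 and qs = 6·6 - 14 = 22.
Consumer surplus without the control is ½ · (57 - 16) · 82 = 1681.
With the ceiling, 22 units are sold at 6 (assume they go to the highest-value buyers). The demand price at q = 22 is 46, so CS = ½ · [(57 - 6) + (46 - 6)] · 22 = 1001.
Change in consumer surplus = 1001 - 1681 = -680.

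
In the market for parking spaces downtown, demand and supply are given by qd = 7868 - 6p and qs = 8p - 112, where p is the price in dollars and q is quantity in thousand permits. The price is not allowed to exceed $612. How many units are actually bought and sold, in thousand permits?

4448

In a free market, 7868 - 6p = 8p - 112 gives the equilibrium p* = 570, q* = 4448.
The ceiling of 612 is above the equilibrium price 570, so it is not binding; the market clears at p* = 570, q* = 4448.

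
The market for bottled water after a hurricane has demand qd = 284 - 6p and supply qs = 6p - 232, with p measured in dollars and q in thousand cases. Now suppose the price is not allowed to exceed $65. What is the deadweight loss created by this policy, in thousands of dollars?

In a free market, 284 - 6p = 6p - 232 gives the equilibrium p* = 43, q* = 26.
The ceiling of 65 is above the equilibrium price 43, so it is not binding; the market clears at p* = 43, q* = 26.
Since the control does not bind, no trades are prevented and deadweight loss is zero.

0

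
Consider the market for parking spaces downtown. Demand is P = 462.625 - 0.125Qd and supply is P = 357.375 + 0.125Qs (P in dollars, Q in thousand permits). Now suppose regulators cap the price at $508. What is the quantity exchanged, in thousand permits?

421

Rearranging demand gives Qd = 3701 - 8P; rearranging supply gives Qs = 8P - 2859. Setting quantity demanded equal to quantity supplied, 3701 - 8P = 8P - 2859, gives P* = 410 and Q* = 421.
The ceiling of 508 is above the equilibrium price 410, so it is not binding; the market clears at P* = 410, Q* = 421.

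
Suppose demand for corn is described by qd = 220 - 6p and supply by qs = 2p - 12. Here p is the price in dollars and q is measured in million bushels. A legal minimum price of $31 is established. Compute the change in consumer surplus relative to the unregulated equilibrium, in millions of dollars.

-80

Setting quantity demanded equal to quantity supplied, 220 - 6p = 2p - 12, gives p* = 29 and q* = 46.
Because the floor (31) lies above the market-clearing price, it is binding.
At p = 31: qd = 220 - 6·31 = 34 and qs = 2·31 - 12 = 50.
Consumer surplus without the control is ½ · (110/3 - 29) · 46 = 529/3.
With the floor, consumers buy 34 units at 31, so CS = ½ · (110/3 - 31) · 34 = 289/3.
Change in consumer surplus = 289/3 - 529/3 = -80.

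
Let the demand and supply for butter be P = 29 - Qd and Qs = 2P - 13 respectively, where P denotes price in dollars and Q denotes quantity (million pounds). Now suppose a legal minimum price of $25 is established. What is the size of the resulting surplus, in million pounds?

Rearranging demand gives Qd = 29 - P. Setting quantity demanded equal to quantity supplied, 29 - P = 2P - 13, gives P* = 14 and Q* = 15.
The floor of 25 is above the equilibrium price 14, so it binds.
At P = 25: Qd = 29 - 25 = 4 and Qs = 2·25 - 13 = 37.
Surplus = Qs - Qd = 37 - 4 = 33.

33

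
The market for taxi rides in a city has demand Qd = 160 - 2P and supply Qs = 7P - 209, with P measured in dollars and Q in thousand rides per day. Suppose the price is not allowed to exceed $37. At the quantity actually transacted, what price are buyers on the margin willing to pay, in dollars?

55

Setting quantity demanded equal to quantity supplied, 160 - 2P = 7P - 209, gives P* = 41 and Q* = 78.
Since 37 < 41, the ceiling is binding.
At P = 37: Qd = 160 - 2·37 = 86 and Qs = 7·37 - 209 = 50.
Only 50 units reach the market. On the demand curve, the marginal buyer's willingness to pay at Q = 50 is (160 - 50)/2 = 55.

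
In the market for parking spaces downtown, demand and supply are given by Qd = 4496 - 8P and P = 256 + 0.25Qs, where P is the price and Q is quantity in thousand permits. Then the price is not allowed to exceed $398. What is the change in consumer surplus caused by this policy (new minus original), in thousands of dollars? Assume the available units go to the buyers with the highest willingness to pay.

Rearranging supply gives Qs = 4P - 1024. In a free market, 4496 - 8P = 4P - 1024 gives the equilibrium P* = 460, Q* = 816.
Because the ceiling (398) lies below the market-clearing price, it is binding.
At P = 398: Qd = 4496 - 8·398 = 1312 and Qs = 4·398 - 1024 = 568.
Consumer surplus without the control is ½ · (562 - 460) · 816 = 41616.
With the ceiling, 568 units are sold at 398 (assume they go to the highest-value buyers). The demand price at Q = 568 is 491, so CS = ½ · [(562 - 398) + (491 - 398)] · 568 = 72988.
Change in consumer surplus = 72988 - 41616 = 31372.

31372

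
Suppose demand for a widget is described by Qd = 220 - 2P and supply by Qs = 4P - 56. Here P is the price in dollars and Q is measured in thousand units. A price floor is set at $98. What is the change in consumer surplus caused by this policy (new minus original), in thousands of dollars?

-3952

In a free market, 220 - 2P = 4P - 56 gives the equilibrium P* = 46, Q* = 128.
The floor of 98 is above the equilibrium price 46, so it binds.
At P = 98: Qd = 220 - 2·98 = 24 and Qs = 4·98 - 56 = 336.
Consumer surplus without the control is ½ · (110 - 46) · 128 = 4096.
With the floor, consumers buy 24 units at 98, so CS = ½ · (110 - 98) · 24 = 144.
Change in consumer surplus = 144 - 4096 = -3952.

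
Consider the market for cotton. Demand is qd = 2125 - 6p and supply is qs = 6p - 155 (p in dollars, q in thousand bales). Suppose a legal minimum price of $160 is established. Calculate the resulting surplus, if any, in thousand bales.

In a free market, 2125 - 6p = 6p - 155 gives the equilibrium p* = 190, q* = 985.
The floor of 160 is below the equilibrium price 190, so it is not binding; the market clears at p* = 190, q* = 985.
Since the control does not bind, there is no surplus.

0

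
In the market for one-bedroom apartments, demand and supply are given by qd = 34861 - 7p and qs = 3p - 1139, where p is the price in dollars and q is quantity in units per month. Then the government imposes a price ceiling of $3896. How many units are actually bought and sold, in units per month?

Setting quantity demanded equal to quantity supplied, 34861 - 7p = 3p - 1139, gives p* = 3600 and q* = 9661.
Since 3896 is above p* = 3600, the ceiling does not bind and the free-market outcome prevails.

9661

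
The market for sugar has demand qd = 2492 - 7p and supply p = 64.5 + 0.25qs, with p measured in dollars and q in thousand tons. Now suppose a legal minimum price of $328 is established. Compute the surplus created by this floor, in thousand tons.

Rearranging supply gives qs = 4p - 258. In a free market, 2492 - 7p = 4p - 258 gives the equilibrium p* = 250, q* = 742.
Since 328 > 250, the floor is binding.
At p = 328: qd = 2492 - 7·328 = 196 and qs = 4·328 - 258 = 1054.
Surplus = qs - qd = 1054 - 196 = 858.

858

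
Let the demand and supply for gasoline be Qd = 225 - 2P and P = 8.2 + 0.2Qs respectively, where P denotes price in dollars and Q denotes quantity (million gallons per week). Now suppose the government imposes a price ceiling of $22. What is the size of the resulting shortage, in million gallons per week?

112

Rearranging supply gives Qs = 5P - 41. Without the control the market clears where 225 - 2P = 5P - 41, i.e. P* = 38 and Q* = 149.
Because the ceiling (22) lies below the market-clearing price, it is binding.
At P = 22: Qd = 225 - 2·22 = 181 and Qs = 5·22 - 41 = 69.
Shortage = Qd - Qs = 181 - 69 = 112.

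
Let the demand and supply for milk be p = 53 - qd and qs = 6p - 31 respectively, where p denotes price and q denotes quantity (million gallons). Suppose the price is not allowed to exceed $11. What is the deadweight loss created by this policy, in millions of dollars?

21

Rearranging demand gives qd = 53 - p. Setting quantity demanded equal to quantity supplied, 53 - p = 6p - 31, gives p* = 12 and q* = 41.
Since 11 < 12, the ceiling is binding.
At p = 11: qd = 53 - 11 = 42 and qs = 6·11 - 31 = 35.
Quantity traded falls to 35. At q = 35 the demand price is 53 - 35 = 18 and the supply price is (31 + 35)/6 = 11.
Deadweight loss = ½ · (18 - 11) · (41 - 35) = ½ · 7 · 6 = 21.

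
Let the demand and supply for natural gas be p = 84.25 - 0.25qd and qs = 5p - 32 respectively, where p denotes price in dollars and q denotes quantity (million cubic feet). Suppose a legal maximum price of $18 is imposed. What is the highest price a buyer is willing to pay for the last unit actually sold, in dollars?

69.75

Rearranging demand gives qd = 337 - 4p. Without the control the market clears where 337 - 4p = 5p - 32, i.e. p* = 41 and q* = 173.
The ceiling of 18 is below the equilibrium price 41, so it binds.
At p = 18: qd = 337 - 4·18 = 265 and qs = 5·18 - 32 = 58.
Only 58 units reach the market. On the demand curve, the marginal buyer's willingness to pay at q = 58 is (337 - 58)/4 = 69.75.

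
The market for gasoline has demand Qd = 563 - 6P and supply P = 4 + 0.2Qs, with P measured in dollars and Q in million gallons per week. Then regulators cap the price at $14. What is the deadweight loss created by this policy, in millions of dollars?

6971.25

Rearranging supply gives Qs = 5P - 20. In a free market, 563 - 6P = 5P - 20 gives the equilibrium P* = 53, Q* = 245.
The ceiling of 14 is below the equilibrium price 53, so it binds.
At P = 14: Qd = 563 - 6·14 = 479 and Qs = 5·14 - 20 = 50.
Quantity traded falls to 50. At Q = 50 the demand price is (563 - 50)/6 = 85.5 and the supply price is (20 + 50)/5 = 14.
Deadweight loss = ½ · (85.5 - 14) · (245 - 50) = ½ · 71.5 · 195 = 6971.25.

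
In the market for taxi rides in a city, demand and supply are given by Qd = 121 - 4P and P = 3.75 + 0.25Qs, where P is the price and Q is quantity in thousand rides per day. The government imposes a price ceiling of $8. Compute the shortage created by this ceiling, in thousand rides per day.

72

Rearranging supply gives Qs = 4P - 15. Equilibrium: 121 - 4P = 4P - 15, so 136 = 8P and P* = 17, Q* = 53.
Since 8 < 17, the ceiling is binding.
At P = 8: Qd = 121 - 4·8 = 89 and Qs = 4·8 - 15 = 17.
Shortage = Qd - Qs = 89 - 17 = 72.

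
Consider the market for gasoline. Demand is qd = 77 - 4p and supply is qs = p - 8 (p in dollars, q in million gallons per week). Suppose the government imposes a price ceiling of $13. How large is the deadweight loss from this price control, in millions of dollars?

Without the control the market clears where 77 - 4p = p - 8, i.e. p* = 17 and q* = 9.
The ceiling of 13 is below the equilibrium price 17, so it binds.
At p = 13: qd = 77 - 4·13 = 25 and qs = 13 - 8 = 5.
Quantity traded falls to 5. At q = 5 the demand price is (77 - 5)/4 = 18 and the supply price is 8 + 5 = 13.
Deadweight loss = ½ · (18 - 13) · (9 - 5) = ½ · 5 · 4 = 10.

10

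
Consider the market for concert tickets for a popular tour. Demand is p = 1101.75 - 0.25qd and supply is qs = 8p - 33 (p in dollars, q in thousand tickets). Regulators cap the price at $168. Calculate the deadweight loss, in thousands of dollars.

489648

Rearranging demand gives qd = 4407 - 4p. Setting quantity demanded equal to quantity supplied, 4407 - 4p = 8p - 33, gives p* = 370 and q* = 2927.
Because the ceiling (168) lies below the market-clearing price, it is binding.
At p = 168: qd = 4407 - 4·168 = 3735 and qs = 8·168 - 33 = 1311.
Quantity traded falls to 1311. At q = 1311 the demand price is (4407 - 1311)/4 = 774 and the supply price is (33 + 1311)/8 = 168.
Deadweight loss = ½ · (774 - 168) · (2927 - 1311) = ½ · 606 · 1616 = 489648.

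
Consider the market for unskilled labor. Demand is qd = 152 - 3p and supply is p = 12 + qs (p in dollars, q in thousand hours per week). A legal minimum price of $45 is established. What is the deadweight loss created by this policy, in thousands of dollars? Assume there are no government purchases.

Rearranging supply gives qs = p - 12. In a free market, 152 - 3p = p - 12 gives the equilibrium p* = 41, q* = 29.
Because the floor (45) lies above the market-clearing price, it is binding.
At p = 45: qd = 152 - 3·45 = 17 and qs = 45 - 12 = 33.
Quantity traded falls to 17. At q = 17 the demand price is (152 - 17)/3 = 45 and the supply price is 12 + 17 = 29.
Deadweight loss = ½ · (45 - 29) · (29 - 17) = ½ · 16 · 12 = 96.

96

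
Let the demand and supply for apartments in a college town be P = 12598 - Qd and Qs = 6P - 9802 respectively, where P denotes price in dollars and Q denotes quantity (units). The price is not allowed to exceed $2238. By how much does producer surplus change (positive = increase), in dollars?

Rearranging demand gives Qd = 12598 - P. In a free market, 12598 - P = 6P - 9802 gives the equilibrium P* = 3200, Q* = 9398.
Since 2238 < 3200, the ceiling is binding.
At P = 2238: Qd = 12598 - 2238 = 10360 and Qs = 6·2238 - 9802 = 3626.
Producer surplus without the control is ½ · (3200 - 4901/3) · 9398 = 22080601/3.
With the ceiling, producers sell 3626 units at 2238, so PS = ½ · (2238 - 4901/3) · 3626 = 3286969/3.
Change in producer surplus = 3286969/3 - 22080601/3 = -6264544.

-6264544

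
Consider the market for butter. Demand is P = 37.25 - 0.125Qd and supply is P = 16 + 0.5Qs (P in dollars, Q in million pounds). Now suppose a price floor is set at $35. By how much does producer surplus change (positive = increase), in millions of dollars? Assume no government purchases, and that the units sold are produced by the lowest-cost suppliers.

Rearranging demand gives Qd = 298 - 8P; rearranging supply gives Qs = 2P - 32. Without the control the market clears where 298 - 8P = 2P - 32, i.e. P* = 33 and Q* = 34.
Since 35 > 33, the floor is binding.
At P = 35: Qd = 298 - 8·35 = 18 and Qs = 2·35 - 32 = 38.
Producer surplus without the control is ½ · (33 - 16) · 34 = 289.
With the floor, 18 units are sold at 35. The supply price at Q = 18 is 25, so PS = ½ · [(35 - 16) + (35 - 25)] · 18 = 261.
Change in producer surplus = 261 - 289 = -28.

-28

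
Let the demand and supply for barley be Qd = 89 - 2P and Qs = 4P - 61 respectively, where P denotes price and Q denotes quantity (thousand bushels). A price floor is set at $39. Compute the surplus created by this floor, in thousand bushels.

Setting quantity demanded equal to quantity supplied, 89 - 2P = 4P - 61, gives P* = 25 and Q* = 39.
The floor of 39 is above the equilibrium price 25, so it binds.
At P = 39: Qd = 89 - 2·39 = 11 and Qs = 4·39 - 61 = 95.
Surplus = Qs - Qd = 95 - 11 = 84.

84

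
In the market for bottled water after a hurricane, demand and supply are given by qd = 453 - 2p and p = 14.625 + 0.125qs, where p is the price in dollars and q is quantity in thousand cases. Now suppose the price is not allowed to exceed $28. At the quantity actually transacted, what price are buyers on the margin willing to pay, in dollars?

Rearranging supply gives qs = 8p - 117. Without the control the market clears where 453 - 2p = 8p - 117, i.e. p* = 57 and q* = 339.
The ceiling of 28 is below the equilibrium price 57, so it binds.
At p = 28: qd = 453 - 2·28 = 397 and qs = 8·28 - 117 = 107.
Only 107 units reach the market. On the demand curve, the marginal buyer's willingness to pay at q = 107 is (453 - 107)/2 = 173.

173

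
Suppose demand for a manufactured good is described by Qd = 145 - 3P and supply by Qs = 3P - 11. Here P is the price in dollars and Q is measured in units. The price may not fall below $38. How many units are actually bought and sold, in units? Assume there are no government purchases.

Setting quantity demanded equal to quantity supplied, 145 - 3P = 3P - 11, gives P* = 26 and Q* = 67.
The floor of 38 is above the equilibrium price 26, so it binds.
At P = 38: Qd = 145 - 3·38 = 31 and Qs = 3·38 - 11 = 103.
The quantity actually transacted is the short side, demand: 31.

31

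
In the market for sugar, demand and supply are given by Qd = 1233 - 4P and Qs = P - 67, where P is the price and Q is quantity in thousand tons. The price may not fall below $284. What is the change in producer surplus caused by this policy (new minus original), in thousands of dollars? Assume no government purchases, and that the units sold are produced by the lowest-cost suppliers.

In a free market, 1233 - 4P = P - 67 gives the equilibrium P* = 260, Q* = 193.
The floor of 284 is above the equilibrium price 260, so it binds.
At P = 284: Qd = 1233 - 4·284 = 97 and Qs = 284 - 67 = 217.
Producer surplus without the control is ½ · (260 - 67) · 193 = 18624.5.
With the floor, 97 units are sold at 284. The supply price at Q = 97 is 164, so PS = ½ · [(284 - 67) + (284 - 164)] · 97 = 16344.5.
Change in producer surplus = 16344.5 - 18624.5 = -2280.

-2280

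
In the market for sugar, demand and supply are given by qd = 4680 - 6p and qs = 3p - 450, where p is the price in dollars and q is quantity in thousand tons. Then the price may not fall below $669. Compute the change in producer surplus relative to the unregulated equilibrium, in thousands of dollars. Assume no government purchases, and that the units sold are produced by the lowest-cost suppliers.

7128

Equilibrium: 4680 - 6p = 3p - 450, so 5130 = 9p and p* = 570, q* = 1260.
Because the floor (669) lies above the market-clearing price, it is binding.
At p = 669: qd = 4680 - 6·669 = 666 and qs = 3·669 - 450 = 1557.
Producer surplus without the control is ½ · (570 - 150) · 1260 = 264600.
With the floor, 666 units are sold at 669. The supply price at q = 666 is 372, so PS = ½ · [(669 - 150) + (669 - 372)] · 666 = 271728.
Change in producer surplus = 271728 - 264600 = 7128.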